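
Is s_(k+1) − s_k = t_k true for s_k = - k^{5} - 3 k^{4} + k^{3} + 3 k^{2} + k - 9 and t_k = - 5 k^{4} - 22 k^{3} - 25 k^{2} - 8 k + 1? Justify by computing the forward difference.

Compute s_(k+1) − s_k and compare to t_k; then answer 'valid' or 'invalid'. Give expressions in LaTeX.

s_(k+1) = -k**5 - 8*k**4 - 21*k**3 - 22*k**2 - 7*k - 8
s_(k+1) − s_k = -5*k**4 - 22*k**3 - 25*k**2 - 8*k + 1
(s_(k+1) − s_k) − t_k = 0

Valid — Δs_k = t_k.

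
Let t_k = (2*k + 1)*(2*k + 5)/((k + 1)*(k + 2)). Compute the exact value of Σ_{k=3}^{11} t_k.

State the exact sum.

t_(k+1)/t_k = (k + 1)*(2*k + 3)*(2*k + 7)/((k + 3)*(2*k + 1)*(2*k + 5)).
Gosper form: A/B · C(k+1)/C(k) with A=k + 1, B=k + 3, C=k**2 + 3*k + 5/4.
Key eq: (k + 1)·f(k+1) = (k + 2)·f(k) + (k**2 + 3*k + 5/4).
deg f ≤ 2 (via 1,1,2).
Solve for f: f(k) = k*(4*k + 1)/4 (degree 2 ≤ 2).
Certificate R = B(k−1)f/C = k*(k + 2)*(4*k + 1)/((2*k + 1)*(2*k + 5)) gives s_k = k*(4*k + 1)/(k + 1).
Check: Δs_k = (4*k**2 + 12*k + 5)/(k**2 + 3*k + 2). ✓
Sum = s_(12) − s_(3); s_(12) = 588/13, s_(3) = 39/4 ⇒ 1845/52.

Σ = 1845/52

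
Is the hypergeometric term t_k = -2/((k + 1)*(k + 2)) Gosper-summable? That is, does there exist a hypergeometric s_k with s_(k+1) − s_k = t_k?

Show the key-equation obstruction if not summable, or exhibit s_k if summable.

Yes. s_k = -2*k/(k + 1).

Compute t_(k+1)/t_k: get (k + 1)/(k + 3).
Factor: A=k + 1; B=k + 3; C=1.
Key eq: (k + 1)·f(k+1) = (k + 2)·f(k) + (1).
Degrees (1,1,0) ⇒ d ≤ 1.
Coefficient equations give f(k) = k.
So s_k = (B(k−1)f/C)·t_k = (k*(k + 2))·t_k = -2*k/(k + 1).
Check: Δs_k = -2/(k**2 + 3*k + 2). ✓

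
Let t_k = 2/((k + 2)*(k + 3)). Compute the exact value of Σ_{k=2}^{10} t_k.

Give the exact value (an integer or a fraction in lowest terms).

Compute t_(k+1)/t_k: get (k + 2)/(k + 4).
Normal form (A,B,C) = (k + 2, k + 4, 1).
Key eq: (k + 2)·f(k+1) = (k + 3)·f(k) + (1).
From deg A=1, deg B=1, deg C=0: d=1.
Solve for f: f(k) = k/2 (degree 1 ≤ 1).
Then R = B(k−1)f/C = k*(k + 3)/2, so s_k = R(k)·t_k = k/(k + 2).
s_(k+1) − s_k = 2/(k**2 + 5*k + 6) = t_k.
Σ_(k=2)^(10) t_k = s_(11) − s_(2) = 11/13 − (1/2) = 9/26.

Σ = 9/26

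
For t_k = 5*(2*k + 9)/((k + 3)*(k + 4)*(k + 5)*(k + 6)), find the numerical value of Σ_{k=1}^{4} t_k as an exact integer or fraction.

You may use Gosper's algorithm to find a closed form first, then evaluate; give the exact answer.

Σ = 7/48

Compute t_(k+1)/t_k: get (k + 3)*(2*k + 11)/((k + 7)*(2*k + 9)).
Normal form (A,B,C) = (k + 3, k + 7, k + 9/2).
Set up (k + 3)·f(k+1) − (k + 6)·f(k) − (k + 9/2) = 0.
d = 3 from the (1,1,1) case.
Coefficient equations give f(k) = k*(k + 4)*(k + 8)/30.
Certificate R = B(k−1)f/C = k*(k + 4)*(k + 6)*(k + 8)/(15*(2*k + 9)) gives s_k = k*(k + 8)/(3*(k**2 + 8*k + 15)).
Check: Δs_k = 5*(2*k + 9)/(k**4 + 18*k**3 + 119*k**2 + 342*k + 360). ✓
Sum = s_(5) − s_(1); s_(5) = 13/48, s_(1) = 1/8 ⇒ 7/48.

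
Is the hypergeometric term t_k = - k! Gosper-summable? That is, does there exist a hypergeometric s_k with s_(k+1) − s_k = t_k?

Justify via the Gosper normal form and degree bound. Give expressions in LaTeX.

r(k) = k + 1 after simplifying.
A = k + 1, B = 1, C = 1.
Need (k + 1)·f(k+1) − (1)·f(k) = 1.
d = -1 from the (1,0,0) case.
Negative degree bound (-1): no f exists, t_k not Gosper-summable.

No — negative degree bound, so no certificate f.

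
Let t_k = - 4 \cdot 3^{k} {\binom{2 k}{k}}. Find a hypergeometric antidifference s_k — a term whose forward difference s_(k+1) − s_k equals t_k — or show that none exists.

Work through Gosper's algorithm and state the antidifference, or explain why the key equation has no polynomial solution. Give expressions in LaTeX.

not Gosper-summable; s_k does not exist

Compute t_(k+1)/t_k: get 6*(2*k + 1)/(k + 1).
A = 12*k + 6, B = k + 1, C = 1.
f must satisfy (12*k + 6)·f(k+1) − (k)·f(k) = 1.
d = -1 from the (1,1,0) case.
deg f ≤ -1 is impossible — no certificate.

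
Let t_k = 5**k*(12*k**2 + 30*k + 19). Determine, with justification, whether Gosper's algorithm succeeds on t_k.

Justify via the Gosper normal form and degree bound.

Yes. s_k = 5**k*(3*k**2 + 1).

Ratio r(k) = 5*(12*k**2 + 54*k + 61)/(12*k**2 + 30*k + 19).
A = 5, B = 1, C = k**2 + 5*k/2 + 19/12.
Solve (5)·f(k+1) − (1)·f(k) = k**2 + 5*k/2 + 19/12.
deg f ≤ 2 (via 0,0,2).
Solve for f: f(k) = (3*k**2 + 1)/12 (degree 2 ≤ 2).
So s_k = (B(k−1)f/C)·t_k = ((3*k**2 + 1)/(12*k**2 + 30*k + 19))·t_k = 5**k*(3*k**2 + 1).
Check: Δs_k = 5**k*(12*k**2 + 30*k + 19). ✓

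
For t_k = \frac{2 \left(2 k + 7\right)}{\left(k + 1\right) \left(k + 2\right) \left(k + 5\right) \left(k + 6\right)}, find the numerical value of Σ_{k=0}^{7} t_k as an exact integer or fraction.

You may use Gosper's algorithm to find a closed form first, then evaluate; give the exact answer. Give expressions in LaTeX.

Σ = 224/585

r(k) = (k + 1)*(k + 5)*(2*k + 9)/((k + 3)*(k + 7)*(2*k + 7)) after simplifying.
So A=k + 1 and B=k + 7, with C=k**3 + 21*k**2/2 + 73*k/2 + 42.
Set up (k + 1)·f(k+1) − (k + 6)·f(k) − (k**3 + 21*k**2/2 + 73*k/2 + 42) = 0.
deg f ≤ 5 (via 1,1,3).
Solving with deg f ≤ 5: f(k) = k*(k + 2)*(k + 3)*(k + 4)*(k + 6)/10.
Get s_k = R·t_k = 2*k*(k + 6)/(5*(k**2 + 6*k + 5)) with R(k) = B(k−1)f(k)/C(k) = k*(k + 2)*(k + 6)**2/(5*(2*k + 7)).
Δs = 2*(2*k + 7)/(k**4 + 14*k**3 + 65*k**2 + 112*k + 60), as required.
Sum = s_(8) − s_(0); s_(8) = 224/585, s_(0) = 0 ⇒ 224/585.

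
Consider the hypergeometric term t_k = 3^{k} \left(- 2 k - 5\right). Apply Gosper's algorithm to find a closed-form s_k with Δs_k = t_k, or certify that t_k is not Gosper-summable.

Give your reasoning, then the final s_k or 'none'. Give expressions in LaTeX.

Compute t_(k+1)/t_k: get 3*(2*k + 7)/(2*k + 5).
Take A(k)=3, B(k)=1, C(k)=k + 5/2.
Set up (3)·f(k+1) − (1)·f(k) − (k + 5/2) = 0.
From deg A=0, deg B=0, deg C=1: d=1.
Solving with deg f ≤ 1: f(k) = (k + 1)/2.
Then R = B(k−1)f/C = (k + 1)/(2*k + 5), so s_k = R(k)·t_k = 3**k*(-k - 1).
Verify: 3**k*(-2*k - 5) matches t_k.

s_k = 3^{k} \left(- k - 1\right)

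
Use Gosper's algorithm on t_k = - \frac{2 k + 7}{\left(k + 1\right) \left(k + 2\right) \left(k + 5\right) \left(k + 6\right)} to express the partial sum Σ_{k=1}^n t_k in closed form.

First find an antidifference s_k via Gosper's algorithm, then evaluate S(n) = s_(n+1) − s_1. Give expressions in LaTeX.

Ratio r(k) = (k + 1)*(k + 5)*(2*k + 9)/((k + 3)*(k + 7)*(2*k + 7)).
Factor: A=k + 1; B=k + 7; C=k**3 + 21*k**2/2 + 73*k/2 + 42.
Need (k + 1)·f(k+1) − (k + 6)·f(k) = k**3 + 21*k**2/2 + 73*k/2 + 42.
deg f ≤ 5 (via 1,1,3).
Coefficient equations give f(k) = k*(k + 2)*(k + 3)*(k + 4)*(k + 6)/10.
So s_k = (B(k−1)f/C)·t_k = (k*(k + 2)*(k + 6)**2/(5*(2*k + 7)))·t_k = k*(-k - 6)/(5*(k**2 + 6*k + 5)).
s_(k+1) − s_k = (-2*k - 7)/(k**4 + 14*k**3 + 65*k**2 + 112*k + 60) = t_k.
s_(n+1) = (-n**2 - 8*n - 7)/(5*(n**2 + 8*n + 12)) and s_(1) = -7/60, so S(n) = n*(-n - 8)/(12*(n**2 + 8*n + 12)).

S(n) = \frac{n \left(- n - 8\right)}{12 \left(n^{2} + 8 n + 12\right)}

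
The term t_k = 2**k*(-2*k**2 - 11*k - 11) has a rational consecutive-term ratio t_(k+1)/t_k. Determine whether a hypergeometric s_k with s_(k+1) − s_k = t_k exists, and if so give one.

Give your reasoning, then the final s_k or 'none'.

s_k = 2**k*(-2*k**2 - 3*k - 1)

The ratio is 2*(2*k**2 + 15*k + 24)/(2*k**2 + 11*k + 11).
Normal form (A,B,C) = (2, 1, k**2 + 11*k/2 + 11/2).
Solve (2)·f(k+1) − (1)·f(k) = k**2 + 11*k/2 + 11/2.
Bound: deg f ≤ 2.
A polynomial solution: f(k) = (k + 1)*(2*k + 1)/2.
R(k) = B(k−1)·f(k)/C(k) = (k + 1)*(2*k + 1)/(2*k**2 + 11*k + 11); s_k = R·t_k = 2**k*(-2*k**2 - 3*k - 1).
Δs = 2**k*(-2*k**2 - 11*k - 11), as required.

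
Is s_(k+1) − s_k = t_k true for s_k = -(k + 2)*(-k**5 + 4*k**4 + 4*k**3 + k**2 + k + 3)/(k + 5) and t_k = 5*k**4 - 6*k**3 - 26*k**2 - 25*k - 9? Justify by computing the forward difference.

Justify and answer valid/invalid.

Invalid: residual 3*(-4*k**5 - 23*k**4 + 52*k**3 + 154*k**2 + 133*k + 42)/(k**2 + 11*k + 30) ≠ 0.

s_(k+1) = (k**6 + 4*k**5 - 7*k**4 - 57*k**3 - 107*k**2 - 90*k - 36)/(k + 6)
s_(k+1) − s_k = (5*k**6 + 37*k**5 - 11*k**4 - 335*k**3 - 602*k**2 - 450*k - 144)/(k**2 + 11*k + 30)
(s_(k+1) − s_k) − t_k = 3*(-4*k**5 - 23*k**4 + 52*k**3 + 154*k**2 + 133*k + 42)/(k**2 + 11*k + 30)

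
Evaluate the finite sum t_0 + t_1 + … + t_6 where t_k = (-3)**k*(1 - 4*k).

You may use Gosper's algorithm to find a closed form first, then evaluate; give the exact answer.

Σ = -13121

Ratio r(k) = 3*(-4*k - 3)/(4*k - 1).
Gosper form: A/B · C(k+1)/C(k) with A=-3, B=1, C=k - 1/4.
f must satisfy (-3)·f(k+1) − (1)·f(k) = k - 1/4.
From deg A=0, deg B=0, deg C=1: d=1.
A polynomial solution: f(k) = -(k - 1)/4.
R(k) = B(k−1)·f(k)/C(k) = -(k - 1)/(4*k - 1); s_k = R·t_k = (-3)**k*(k - 1).
Verify: (-3)**k*(1 - 4*k) matches t_k.
Evaluate s at k=7 and k=0: -13122 and -1; difference -13121.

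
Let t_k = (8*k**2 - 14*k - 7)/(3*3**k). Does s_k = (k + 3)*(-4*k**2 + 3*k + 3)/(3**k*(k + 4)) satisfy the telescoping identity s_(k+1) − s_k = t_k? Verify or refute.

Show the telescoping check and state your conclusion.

s_(k+1) = (k + 4)*(3*k - 4*(k + 1)**2 + 6)/(3*3**k*(k + 5))
s_(k+1) − s_k = (8*k**4 + 50*k**3 - 3*k**2 - 271*k - 103)/(3*3**k*(k**2 + 9*k + 20))
(s_(k+1) − s_k) − t_k = (-8*k**3 - 30*k**2 + 72*k + 37)/(3*3**k*(k**2 + 9*k + 20))

Invalid: residual (-8*k**3 - 30*k**2 + 72*k + 37)/(3*3**k*(k**2 + 9*k + 20)) ≠ 0.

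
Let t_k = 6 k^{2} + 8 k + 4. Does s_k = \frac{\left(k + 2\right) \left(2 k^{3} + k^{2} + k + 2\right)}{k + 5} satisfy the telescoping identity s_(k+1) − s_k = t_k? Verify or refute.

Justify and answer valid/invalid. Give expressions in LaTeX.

Invalid: residual \frac{3 \left(- 4 k^{3} - 37 k^{2} - 43 k - 18\right)}{k^{2} + 11 k + 30} ≠ 0.

s_(k+1) = (k + 3)*(k + 2*(k + 1)**3 + (k + 1)**2 + 3)/(k + 6)
s_(k+1) − s_k = (6*k**4 + 62*k**3 + 161*k**2 + 155*k + 66)/(k**2 + 11*k + 30)
(s_(k+1) − s_k) − t_k = 3*(-4*k**3 - 37*k**2 - 43*k - 18)/(k**2 + 11*k + 30)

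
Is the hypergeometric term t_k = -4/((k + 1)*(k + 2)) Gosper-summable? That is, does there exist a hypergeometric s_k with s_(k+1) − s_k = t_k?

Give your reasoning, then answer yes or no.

Step 1: r(k) = (k + 1)/(k + 3).
A = k + 1, B = k + 3, C = 1.
Key eq: (k + 1)·f(k+1) = (k + 2)·f(k) + (1).
deg f ≤ 1 (via 1,1,0).
Solving with deg f ≤ 1: f(k) = k.
Then R = B(k−1)f/C = k*(k + 2), so s_k = R(k)·t_k = -4*k/(k + 1).
Check: Δs_k = -4/(k**2 + 3*k + 2). ✓

Yes. s_k = -4*k/(k + 1).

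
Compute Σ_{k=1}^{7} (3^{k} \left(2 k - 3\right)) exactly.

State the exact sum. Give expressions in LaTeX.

Σ = 32811

Ratio r(k) = 3*(2*k - 1)/(2*k - 3).
Factor: A=3; B=1; C=k - 3/2.
Solve (3)·f(k+1) − (1)·f(k) = k - 3/2.
From deg A=0, deg B=0, deg C=1: d=1.
Solving with deg f ≤ 1: f(k) = (k - 3)/2.
So s_k = (B(k−1)f/C)·t_k = ((k - 3)/(2*k - 3))·t_k = 3**k*(k - 3).
Δs = 3**k*(2*k - 3), as required.
Σ_(k=1)^(7) t_k = s_(8) − s_(1) = 32805 − (-6) = 32811.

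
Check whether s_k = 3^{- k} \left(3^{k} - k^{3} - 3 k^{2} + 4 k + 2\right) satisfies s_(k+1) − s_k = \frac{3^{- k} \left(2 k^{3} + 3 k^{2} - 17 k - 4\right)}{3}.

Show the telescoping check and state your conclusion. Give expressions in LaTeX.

Valid: the claim telescopes to t_k.

s_(k+1) = (3*3**k - k**3 - 6*k**2 - 5*k + 2)/(3*3**k)
s_(k+1) − s_k = (2*k**3 + 3*k**2 - 17*k - 4)/(3*3**k)
(s_(k+1) − s_k) − t_k = 0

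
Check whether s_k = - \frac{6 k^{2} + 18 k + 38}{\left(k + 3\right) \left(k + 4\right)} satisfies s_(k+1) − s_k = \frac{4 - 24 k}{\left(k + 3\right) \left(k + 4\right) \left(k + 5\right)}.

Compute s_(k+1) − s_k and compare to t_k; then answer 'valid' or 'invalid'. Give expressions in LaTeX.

s_(k+1) = 2*(-9*k - 3*(k + 1)**2 - 28)/((k + 4)*(k + 5))
s_(k+1) − s_k = 4*(1 - 6*k)/(k**3 + 12*k**2 + 47*k + 60)
(s_(k+1) − s_k) − t_k = 0

valid (s_(k+1) − s_k reduces to t_k)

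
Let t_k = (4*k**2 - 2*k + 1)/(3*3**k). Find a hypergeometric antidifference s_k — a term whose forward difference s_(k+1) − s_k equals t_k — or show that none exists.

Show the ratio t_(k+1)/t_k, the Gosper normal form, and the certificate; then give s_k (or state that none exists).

s_k = (-2*k**2 - k - 2)/3**k

The ratio is (4*k**2 + 6*k + 3)/(3*(4*k**2 - 2*k + 1)).
Take A(k)=1/3, B(k)=1, C(k)=k**2 - k/2 + 1/4.
Need (1/3)·f(k+1) − (1)·f(k) = k**2 - k/2 + 1/4.
deg f ≤ 2 (via 0,0,2).
A polynomial solution: f(k) = -3*(2*k**2 + k + 2)/4.
Then R = B(k−1)f/C = -3*(2*k**2 + k + 2)/(4*k**2 - 2*k + 1), so s_k = R(k)·t_k = (-2*k**2 - k - 2)/3**k.
s_(k+1) − s_k = (4*k**2 - 2*k + 1)/(3*3**k) = t_k.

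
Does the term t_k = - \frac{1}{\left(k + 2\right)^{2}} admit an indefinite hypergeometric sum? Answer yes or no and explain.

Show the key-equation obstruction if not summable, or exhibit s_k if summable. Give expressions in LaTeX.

No — t_k has no hypergeometric antidifference.

The ratio is (k + 2)**2/(k + 3)**2.
Normal form (A,B,C) = (k**2 + 4*k + 4, k**2 + 6*k + 9, 1).
Key eq: (k**2 + 4*k + 4)·f(k+1) = (k**2 + 4*k + 4)·f(k) + (1).
From deg A=2, deg B=2, deg C=0: d=0.
Generic f = c0 gives residual -1; -1 = 0 cannot hold, so t_k is not Gosper-summable.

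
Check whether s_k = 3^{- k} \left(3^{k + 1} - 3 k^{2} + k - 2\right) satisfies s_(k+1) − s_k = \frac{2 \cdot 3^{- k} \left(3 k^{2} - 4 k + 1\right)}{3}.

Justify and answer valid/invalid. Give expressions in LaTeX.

Valid — Δs_k = t_k.

s_(k+1) = (9*3**k + k - 3*(k + 1)**2 - 1)/(3*3**k)
s_(k+1) − s_k = 2*(3*k**2 - 4*k + 1)/(3*3**k)
(s_(k+1) − s_k) − t_k = 0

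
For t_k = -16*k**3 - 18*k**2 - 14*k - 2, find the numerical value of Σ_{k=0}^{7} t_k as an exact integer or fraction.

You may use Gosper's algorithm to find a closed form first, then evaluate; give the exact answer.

Compute t_(k+1)/t_k: get (8*k**3 + 33*k**2 + 49*k + 25)/(8*k**3 + 9*k**2 + 7*k + 1).
So A=1 and B=1, with C=k**3 + 9*k**2/8 + 7*k/8 + 1/8.
Key eq: (1)·f(k+1) = (1)·f(k) + (k**3 + 9*k**2/8 + 7*k/8 + 1/8).
From deg A=0, deg B=0, deg C=3: d=4.
Solving with deg f ≤ 4: f(k) = k*(2*k**3 - k**2 + k - 1)/8.
Get s_k = R·t_k = 2*k*(-2*k**3 + k**2 - k + 1) with R(k) = B(k−1)f(k)/C(k) = k*(2*k**3 - k**2 + k - 1)/(8*k**3 + 9*k**2 + 7*k + 1).
Verify: -16*k**3 - 18*k**2 - 14*k - 2 matches t_k.
Evaluate s at k=8 and k=0: -15472 and 0; difference -15472.

Σ = -15472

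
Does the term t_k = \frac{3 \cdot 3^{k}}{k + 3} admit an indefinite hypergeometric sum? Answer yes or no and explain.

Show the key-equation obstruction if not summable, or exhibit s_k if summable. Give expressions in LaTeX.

Compute t_(k+1)/t_k: get 3*(k + 3)/(k + 4).
Factor: A=3*k + 9; B=k + 4; C=1.
f must satisfy (3*k + 9)·f(k+1) − (k + 3)·f(k) = 1.
Bound: deg f ≤ -1.
deg f ≤ -1 is impossible — no certificate.

No — negative degree bound, so no certificate f.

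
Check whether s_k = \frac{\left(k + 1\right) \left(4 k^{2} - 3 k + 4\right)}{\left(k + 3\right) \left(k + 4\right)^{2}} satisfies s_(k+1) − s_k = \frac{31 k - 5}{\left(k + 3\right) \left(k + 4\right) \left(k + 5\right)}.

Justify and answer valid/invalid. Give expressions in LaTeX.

s_(k+1) = (k + 2)*(-3*k + 4*(k + 1)**2 + 1)/((k + 4)*(k + 5)**2)
s_(k+1) − s_k = (43*k**3 + 232*k**2 + 185*k + 20)/(k**5 + 21*k**4 + 175*k**3 + 723*k**2 + 1480*k + 1200)
(s_(k+1) − s_k) − t_k = 6*(2*k**3 - 7*k**2 - 65*k + 20)/(k**5 + 21*k**4 + 175*k**3 + 723*k**2 + 1480*k + 1200)

Invalid: residual \frac{6 \left(2 k^{3} - 7 k^{2} - 65 k + 20\right)}{k^{5} + 21 k^{4} + 175 k^{3} + 723 k^{2} + 1480 k + 1200} ≠ 0.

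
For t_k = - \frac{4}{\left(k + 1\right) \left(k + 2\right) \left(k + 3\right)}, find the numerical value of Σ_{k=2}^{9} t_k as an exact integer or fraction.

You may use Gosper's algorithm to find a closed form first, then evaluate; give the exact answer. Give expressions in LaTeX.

Compute t_(k+1)/t_k: get (k + 1)/(k + 4).
Factor: A=k + 1; B=k + 4; C=1.
Need (k + 1)·f(k+1) − (k + 3)·f(k) = 1.
deg f ≤ 2 (via 1,1,0).
Coefficient equations give f(k) = k*(k + 3)/4.
Certificate R = B(k−1)f/C = k*(k + 3)**2/4 gives s_k = k*(-k - 3)/((k + 1)*(k + 2)).
Check: Δs_k = -4/(k**3 + 6*k**2 + 11*k + 6). ✓
Σ_(k=2)^(9) t_k = s_(10) − s_(2) = -65/66 − (-5/6) = -5/33.

Σ = -5/33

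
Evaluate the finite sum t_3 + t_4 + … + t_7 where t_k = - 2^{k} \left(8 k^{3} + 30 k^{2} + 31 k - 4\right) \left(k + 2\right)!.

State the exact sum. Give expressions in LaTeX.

Step 1: r(k) = 2*(8*k**4 + 78*k**3 + 277*k**2 + 410*k + 195)/(8*k**3 + 30*k**2 + 31*k - 4).
A = 2*k + 6, B = 1, C = k**3 + 15*k**2/4 + 31*k/8 - 1/2.
Key eq: (2*k + 6)·f(k+1) = (1)·f(k) + (k**3 + 15*k**2/4 + 31*k/8 - 1/2).
d = 2 from the (1,0,3) case.
Match coefficients ⇒ f(k) = (4*k**2 - 3*k - 2)/8.
So s_k = (B(k−1)f/C)·t_k = ((4*k**2 - 3*k - 2)/(8*k**3 + 30*k**2 + 31*k - 4))·t_k = 2**k*(-4*k**2 + 3*k + 2)*factorial(k + 2).
s_(k+1) − s_k = -2**k*(8*k**3 + 30*k**2 + 31*k - 4)*factorial(k + 2) = t_k.
Σ_(k=3)^(7) t_k = s_(8) − s_(3) = -213663744000 − (-24000) = -213663720000.

Σ = -213663720000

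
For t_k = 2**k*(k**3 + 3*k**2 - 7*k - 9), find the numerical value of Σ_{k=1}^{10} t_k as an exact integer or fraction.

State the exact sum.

Σ = 1953804

Step 1: r(k) = 2*(k**3 + 6*k**2 + 2*k - 12)/(k**3 + 3*k**2 - 7*k - 9).
A = 2, B = 1, C = k**3 + 3*k**2 - 7*k - 9.
f must satisfy (2)·f(k+1) − (1)·f(k) = k**3 + 3*k**2 - 7*k - 9.
Degrees (0,0,3) ⇒ d ≤ 3.
A polynomial solution: f(k) = k**3 - 3*k**2 - k - 3.
R(k) = B(k−1)·f(k)/C(k) = (k**3 - 3*k**2 - k - 3)/((k + 1)*(k**2 + 2*k - 9)); s_k = R·t_k = 2**k*(k**3 - 3*k**2 - k - 3).
Δs = 2**k*(k**3 + 3*k**2 - 7*k - 9), as required.
Telescoping: Σ = s_(11) − s_(1) = 1953792 − (-12) = 1953804.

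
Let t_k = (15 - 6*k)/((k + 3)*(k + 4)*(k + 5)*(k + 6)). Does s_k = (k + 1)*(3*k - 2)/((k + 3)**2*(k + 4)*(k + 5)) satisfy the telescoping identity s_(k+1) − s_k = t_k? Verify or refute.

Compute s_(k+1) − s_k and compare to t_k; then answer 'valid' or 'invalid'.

Invalid: residual 2*(9*k**2 + 19*k - 57)/(k**6 + 25*k**5 + 257*k**4 + 1391*k**3 + 4182*k**2 + 6624*k + 4320) ≠ 0.

s_(k+1) = (k + 2)*(3*k + 1)/((k + 4)**2*(k + 5)*(k + 6))
s_(k+1) − s_k = (-6*k**3 - 9*k**2 + 71*k + 66)/(k**6 + 25*k**5 + 257*k**4 + 1391*k**3 + 4182*k**2 + 6624*k + 4320)
(s_(k+1) − s_k) − t_k = 2*(9*k**2 + 19*k - 57)/(k**6 + 25*k**5 + 257*k**4 + 1391*k**3 + 4182*k**2 + 6624*k + 4320)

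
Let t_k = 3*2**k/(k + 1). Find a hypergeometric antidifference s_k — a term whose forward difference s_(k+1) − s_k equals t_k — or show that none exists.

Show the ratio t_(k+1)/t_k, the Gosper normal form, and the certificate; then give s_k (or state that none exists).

none — t_k is not Gosper-summable

The ratio is 2*(k + 1)/(k + 2).
A = 2*k + 2, B = k + 2, C = 1.
Set up (2*k + 2)·f(k+1) − (k + 1)·f(k) − (1) = 0.
Degrees (1,1,0) ⇒ d ≤ -1.
Negative degree bound (-1): no f exists, t_k not Gosper-summable.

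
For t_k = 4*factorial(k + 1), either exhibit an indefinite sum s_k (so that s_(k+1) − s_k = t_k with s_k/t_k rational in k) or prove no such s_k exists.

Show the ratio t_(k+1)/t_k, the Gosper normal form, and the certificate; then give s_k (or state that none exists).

Ratio r(k) = k + 2.
Normal form (A,B,C) = (k + 2, 1, 1).
Need (k + 2)·f(k+1) − (1)·f(k) = 1.
Bound: deg f ≤ -1.
deg f ≤ -1 is impossible — no certificate.

none (Gosper's algorithm certifies no s_k)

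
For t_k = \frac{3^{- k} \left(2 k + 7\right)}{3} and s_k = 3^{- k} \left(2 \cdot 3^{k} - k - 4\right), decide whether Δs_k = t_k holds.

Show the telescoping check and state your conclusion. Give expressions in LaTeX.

Valid — Δs_k = t_k.

s_(k+1) = (6*3**k - k - 5)/(3*3**k)
s_(k+1) − s_k = (2*k + 7)/(3*3**k)
(s_(k+1) − s_k) − t_k = 0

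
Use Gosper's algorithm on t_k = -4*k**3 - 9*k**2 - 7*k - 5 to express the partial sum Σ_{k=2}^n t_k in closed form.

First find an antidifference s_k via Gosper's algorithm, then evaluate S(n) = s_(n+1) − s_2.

Compute t_(k+1)/t_k: get (4*k**3 + 21*k**2 + 37*k + 25)/(4*k**3 + 9*k**2 + 7*k + 5).
Factor: A=1; B=1; C=k**3 + 9*k**2/4 + 7*k/4 + 5/4.
Key eq: (1)·f(k+1) = (1)·f(k) + (k**3 + 9*k**2/4 + 7*k/4 + 5/4).
From deg A=0, deg B=0, deg C=3: d=4.
Solve for f: f(k) = k*(k**3 + k**2 + 3)/4 (degree 4 ≤ 4).
R(k) = B(k−1)·f(k)/C(k) = k*(k**3 + k**2 + 3)/(4*k**3 + 9*k**2 + 7*k + 5); s_k = R·t_k = k*(-k**3 - k**2 - 3).
Δs = -4*k**3 - 9*k**2 - 7*k - 5, as required.
Σ_(k=2)^n t_k = s_(n+1) − s_(2) = (-n**4 - 5*n**3 - 9*n**2 - 10*n - 5) − (-30), i.e. -n**4 - 5*n**3 - 9*n**2 - 10*n + 25.

S(n) = -n**4 - 5*n**3 - 9*n**2 - 10*n + 25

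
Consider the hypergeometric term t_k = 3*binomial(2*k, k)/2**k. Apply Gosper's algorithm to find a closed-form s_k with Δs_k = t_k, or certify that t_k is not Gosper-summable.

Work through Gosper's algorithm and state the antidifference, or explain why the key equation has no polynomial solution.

none (Gosper's algorithm certifies no s_k)

t_(k+1)/t_k = (2*k + 1)/(k + 1).
Normal form (A,B,C) = (2*k + 1, k + 1, 1).
Solve (2*k + 1)·f(k+1) − (k)·f(k) = 1.
d = -1 from the (1,1,0) case.
d = -1 < 0 ⇒ no nonzero polynomial f; not summable.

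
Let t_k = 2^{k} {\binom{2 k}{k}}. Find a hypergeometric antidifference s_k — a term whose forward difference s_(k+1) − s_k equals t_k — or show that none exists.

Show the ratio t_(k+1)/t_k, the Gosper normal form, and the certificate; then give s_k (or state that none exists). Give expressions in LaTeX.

not Gosper-summable; s_k does not exist

Ratio r(k) = 4*(2*k + 1)/(k + 1).
Normal form (A,B,C) = (8*k + 4, k + 1, 1).
Set up (8*k + 4)·f(k+1) − (k)·f(k) − (1) = 0.
From deg A=1, deg B=1, deg C=0: d=-1.
Negative degree bound (-1): no f exists, t_k not Gosper-summable.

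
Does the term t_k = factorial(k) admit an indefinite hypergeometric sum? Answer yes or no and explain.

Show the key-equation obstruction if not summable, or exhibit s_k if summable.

No — key equation has no polynomial f.

Ratio r(k) = k + 1.
Gosper form: A/B · C(k+1)/C(k) with A=k + 1, B=1, C=1.
Need (k + 1)·f(k+1) − (1)·f(k) = 1.
From deg A=1, deg B=0, deg C=0: d=-1.
deg f ≤ -1 is impossible — no certificate.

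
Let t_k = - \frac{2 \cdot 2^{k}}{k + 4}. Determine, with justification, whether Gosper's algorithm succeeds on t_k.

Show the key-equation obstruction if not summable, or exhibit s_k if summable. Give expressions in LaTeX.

Compute t_(k+1)/t_k: get 2*(k + 4)/(k + 5).
Factor: A=2*k + 8; B=k + 5; C=1.
Key eq: (2*k + 8)·f(k+1) = (k + 4)·f(k) + (1).
deg f ≤ -1 (via 1,1,0).
Negative degree bound (-1): no f exists, t_k not Gosper-summable.

No. Not Gosper-summable.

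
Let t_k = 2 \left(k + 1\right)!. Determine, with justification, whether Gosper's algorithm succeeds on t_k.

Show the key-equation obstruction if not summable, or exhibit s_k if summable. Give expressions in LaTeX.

The ratio is k + 2.
Normal form (A,B,C) = (k + 2, 1, 1).
Set up (k + 2)·f(k+1) − (1)·f(k) − (1) = 0.
From deg A=1, deg B=0, deg C=0: d=-1.
Bound -1 < 0, so the key equation has no polynomial solution.

No — key equation has no polynomial f.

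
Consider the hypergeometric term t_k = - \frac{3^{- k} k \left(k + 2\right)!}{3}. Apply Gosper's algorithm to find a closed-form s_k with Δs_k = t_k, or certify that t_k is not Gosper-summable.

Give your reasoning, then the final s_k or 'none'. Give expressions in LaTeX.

Ratio r(k) = (k + 1)*(k + 3)/(3*k).
Take A(k)=k/3 + 1, B(k)=1, C(k)=k.
Solve (k/3 + 1)·f(k+1) − (1)·f(k) = k.
Bound: deg f ≤ 0.
Solving with deg f ≤ 0: f(k) = 3.
Get s_k = R·t_k = -factorial(k + 2)/3**k with R(k) = B(k−1)f(k)/C(k) = 3/k.
s_(k+1) − s_k = -k*factorial(k + 2)/(3*3**k) = t_k.

s_k = - 3^{- k} \left(k + 2\right)!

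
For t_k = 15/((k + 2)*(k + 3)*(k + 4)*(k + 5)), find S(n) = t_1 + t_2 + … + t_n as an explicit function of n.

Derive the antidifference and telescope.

Ratio r(k) = (k + 2)/(k + 6).
A = k + 2, B = k + 6, C = 1.
Need (k + 2)·f(k+1) − (k + 5)·f(k) = 1.
Degrees (1,1,0) ⇒ d ≤ 3.
Solving with deg f ≤ 3: f(k) = k*(k**2 + 9*k + 26)/72.
Get s_k = R·t_k = 5*k*(k**2 + 9*k + 26)/(24*(k + 2)*(k + 3)*(k + 4)) with R(k) = B(k−1)f(k)/C(k) = k*(k + 5)*(k**2 + 9*k + 26)/72.
Verify: 15/(k**4 + 14*k**3 + 71*k**2 + 154*k + 120) matches t_k.
Σ_(k=1)^n t_k = s_(n+1) − s_(1) = (5*(n**3 + 12*n**2 + 47*n + 36)/(24*(n**3 + 12*n**2 + 47*n + 60))) − (1/8), i.e. n*(n**2 + 12*n + 47)/(12*(n**3 + 12*n**2 + 47*n + 60)).

S(n) = n*(n**2 + 12*n + 47)/(12*(n**3 + 12*n**2 + 47*n + 60))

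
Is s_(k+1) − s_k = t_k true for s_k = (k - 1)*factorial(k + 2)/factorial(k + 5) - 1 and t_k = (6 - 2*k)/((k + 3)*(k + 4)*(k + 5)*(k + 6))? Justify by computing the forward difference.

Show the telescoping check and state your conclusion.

s_(k+1) = k*factorial(k + 3)/factorial(k + 6) - 1
s_(k+1) − s_k = (6 - 2*k)/((k + 3)*(k + 4)*(k + 5)*(k + 6))
(s_(k+1) − s_k) − t_k = 0

valid (s_(k+1) − s_k reduces to t_k)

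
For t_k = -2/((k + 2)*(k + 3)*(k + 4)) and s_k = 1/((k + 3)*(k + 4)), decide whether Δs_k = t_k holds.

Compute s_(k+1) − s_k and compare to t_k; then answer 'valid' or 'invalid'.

s_(k+1) = 1/((k + 4)*(k + 5))
s_(k+1) − s_k = -2/(k**3 + 12*k**2 + 47*k + 60)
(s_(k+1) − s_k) − t_k = 6/(k**4 + 14*k**3 + 71*k**2 + 154*k + 120)

Invalid: residual 6/(k**4 + 14*k**3 + 71*k**2 + 154*k + 120) ≠ 0.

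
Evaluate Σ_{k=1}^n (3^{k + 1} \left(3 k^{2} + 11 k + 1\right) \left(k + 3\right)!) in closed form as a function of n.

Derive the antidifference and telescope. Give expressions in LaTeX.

The ratio is 3*(3*k**3 + 29*k**2 + 83*k + 60)/(3*k**2 + 11*k + 1).
Normal form (A,B,C) = (3*k + 12, 1, k**2 + 11*k/3 + 1/3).
f must satisfy (3*k + 12)·f(k+1) − (1)·f(k) = k**2 + 11*k/3 + 1/3.
From deg A=1, deg B=0, deg C=2: d=1.
A polynomial solution: f(k) = (k - 1)/3.
Then R = B(k−1)f/C = (k - 1)/(3*k**2 + 11*k + 1), so s_k = R(k)·t_k = 3**(k + 1)*(k - 1)*factorial(k + 3).
s_(k+1) − s_k = 3**(k + 1)*(3*k**2 + 11*k + 1)*factorial(k + 3) = t_k.
Evaluate: s_(n+1) = 3**(n + 2)*n*factorial(n + 4); subtract s_(1) = 0 ⇒ S(n) = 3**(n + 2)*n*factorial(n + 4).

S(n) = 3^{n + 2} n \left(n + 4\right)!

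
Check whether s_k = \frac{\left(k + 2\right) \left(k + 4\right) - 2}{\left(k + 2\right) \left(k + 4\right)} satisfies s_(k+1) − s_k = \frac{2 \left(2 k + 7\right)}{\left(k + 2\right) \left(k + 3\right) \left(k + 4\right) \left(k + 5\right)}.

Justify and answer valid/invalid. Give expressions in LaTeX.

valid (s_(k+1) − s_k reduces to t_k)

s_(k+1) = ((k + 3)*(k + 5) - 2)/((k + 3)*(k + 5))
s_(k+1) − s_k = 2*(2*k + 7)/(k**4 + 14*k**3 + 71*k**2 + 154*k + 120)
(s_(k+1) − s_k) − t_k = 0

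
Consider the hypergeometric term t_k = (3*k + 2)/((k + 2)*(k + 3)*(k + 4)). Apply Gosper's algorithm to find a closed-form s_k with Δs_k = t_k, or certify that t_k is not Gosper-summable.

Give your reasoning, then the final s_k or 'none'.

s_k = k*(2*k + 1)/(3*(k + 2)*(k + 3))

Compute t_(k+1)/t_k: get (k + 2)*(3*k + 5)/((k + 5)*(3*k + 2)).
Normal form (A,B,C) = (k + 2, k + 5, k + 2/3).
Solve (k + 2)·f(k+1) − (k + 4)·f(k) = k + 2/3.
Bound: deg f ≤ 2.
Solve for f: f(k) = k*(2*k + 1)/9 (degree 2 ≤ 2).
So s_k = (B(k−1)f/C)·t_k = (k*(k + 4)*(2*k + 1)/(3*(3*k + 2)))·t_k = k*(2*k + 1)/(3*(k + 2)*(k + 3)).
s_(k+1) − s_k = (3*k + 2)/(k**3 + 9*k**2 + 26*k + 24) = t_k.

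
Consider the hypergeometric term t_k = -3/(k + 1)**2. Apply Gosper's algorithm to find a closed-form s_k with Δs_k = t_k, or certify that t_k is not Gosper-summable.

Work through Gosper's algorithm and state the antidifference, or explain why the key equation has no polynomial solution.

not Gosper-summable; s_k does not exist

Ratio r(k) = (k + 1)**2/(k + 2)**2.
Take A(k)=k**2 + 2*k + 1, B(k)=k**2 + 4*k + 4, C(k)=1.
Key eq: (k**2 + 2*k + 1)·f(k+1) = (k**2 + 2*k + 1)·f(k) + (1).
Degrees (2,2,0) ⇒ d ≤ 0.
f = c0 ⇒ A·f(k+1) − B(k−1)·f(k) − C = -1. The system {-1 = 0} is inconsistent; no antidifference.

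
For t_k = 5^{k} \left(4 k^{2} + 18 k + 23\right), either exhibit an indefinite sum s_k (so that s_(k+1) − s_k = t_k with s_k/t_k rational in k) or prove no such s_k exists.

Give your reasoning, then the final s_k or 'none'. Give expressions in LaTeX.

s_k = 5^{k} \left(k^{2} + 2 k + 2\right)

The ratio is 5*(4*k**2 + 26*k + 45)/(4*k**2 + 18*k + 23).
Normal form (A,B,C) = (5, 1, k**2 + 9*k/2 + 23/4).
Solve (5)·f(k+1) − (1)·f(k) = k**2 + 9*k/2 + 23/4.
d = 2 from the (0,0,2) case.
A polynomial solution: f(k) = (k**2 + 2*k + 2)/4.
Get s_k = R·t_k = 5**k*(k**2 + 2*k + 2) with R(k) = B(k−1)f(k)/C(k) = (k**2 + 2*k + 2)/(4*k**2 + 18*k + 23).
Check: Δs_k = 5**k*(4*k**2 + 18*k + 23). ✓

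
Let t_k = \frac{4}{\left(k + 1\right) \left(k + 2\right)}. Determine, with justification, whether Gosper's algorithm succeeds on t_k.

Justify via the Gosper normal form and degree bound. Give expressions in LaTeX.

The ratio is (k + 1)/(k + 3).
Normal form (A,B,C) = (k + 1, k + 3, 1).
Set up (k + 1)·f(k+1) − (k + 2)·f(k) − (1) = 0.
d = 1 from the (1,1,0) case.
Coefficient equations give f(k) = k.
Get s_k = R·t_k = 4*k/(k + 1) with R(k) = B(k−1)f(k)/C(k) = k*(k + 2).
s_(k+1) − s_k = 4/(k**2 + 3*k + 2) = t_k.

Yes. s_k = \frac{4 k}{k + 1}.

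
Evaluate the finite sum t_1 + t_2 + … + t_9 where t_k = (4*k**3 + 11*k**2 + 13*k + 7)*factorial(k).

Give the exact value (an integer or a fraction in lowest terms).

Σ = 1553126395

The ratio is (4*k**4 + 27*k**3 + 70*k**2 + 82*k + 35)/(4*k**3 + 11*k**2 + 13*k + 7).
So A=k + 1 and B=1, with C=k**3 + 11*k**2/4 + 13*k/4 + 7/4.
Need (k + 1)·f(k+1) − (1)·f(k) = k**3 + 11*k**2/4 + 13*k/4 + 7/4.
From deg A=1, deg B=0, deg C=3: d=2.
Solving with deg f ≤ 2: f(k) = (4*k**2 + 3*k - 2)/4.
So s_k = (B(k−1)f/C)·t_k = ((4*k**2 + 3*k - 2)/(4*k**3 + 11*k**2 + 13*k + 7))·t_k = (4*k**2 + 3*k - 2)*factorial(k).
s_(k+1) − s_k = (4*k**3 + 11*k**2 + 13*k + 7)*factorial(k) = t_k.
Evaluate s at k=10 and k=1: 1553126400 and 5; difference 1553126395.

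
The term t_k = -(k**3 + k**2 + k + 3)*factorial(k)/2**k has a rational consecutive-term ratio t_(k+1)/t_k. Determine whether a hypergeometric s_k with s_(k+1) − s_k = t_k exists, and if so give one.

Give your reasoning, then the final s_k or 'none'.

t_(k+1)/t_k = (k + 1)*(k + (k + 1)**3 + (k + 1)**2 + 4)/(2*(k**3 + k**2 + k + 3)).
Normal form (A,B,C) = (k/2 + 1/2, 1, k**3 + k**2 + k + 3).
Key eq: (k/2 + 1/2)·f(k+1) = (1)·f(k) + (k**3 + k**2 + k + 3).
Bound: deg f ≤ 2.
Match coefficients ⇒ f(k) = 2*(k**2 - 2).
So s_k = (B(k−1)f/C)·t_k = (2*(k**2 - 2)/(k**3 + k**2 + k + 3))·t_k = -2**(1 - k)*(k**2 - 2)*factorial(k).
s_(k+1) − s_k = -(k**3 + k**2 + k + 3)*factorial(k)/2**k = t_k.

s_k = -2**(1 - k)*(k**2 - 2)*factorial(k)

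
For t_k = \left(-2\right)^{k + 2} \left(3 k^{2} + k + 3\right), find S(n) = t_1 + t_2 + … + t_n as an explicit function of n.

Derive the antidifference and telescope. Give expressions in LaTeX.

The ratio is 2*(-3*k**2 - 7*k - 7)/(3*k**2 + k + 3).
Normal form (A,B,C) = (-2, 1, k**2 + k/3 + 1).
Solve (-2)·f(k+1) − (1)·f(k) = k**2 + k/3 + 1.
From deg A=0, deg B=0, deg C=2: d=2.
Solve for f: f(k) = -(k**2 - k + 1)/3 (degree 2 ≤ 2).
Then R = B(k−1)f/C = -(k**2 - k + 1)/(3*k**2 + k + 3), so s_k = R(k)·t_k = (-2)**(k + 2)*(-k**2 + k - 1).
s_(k+1) − s_k = (-2)**(k + 2)*(3*k**2 + k + 3) = t_k.
Evaluate: s_(n+1) = 8*(-2)**n*(n**2 + n + 1); subtract s_(1) = 8 ⇒ S(n) = 8*(-2)**n*n**2 + 8*(-2)**n*n + 8*(-2)**n - 8.

S(n) = 8 \left(-2\right)^{n} n^{2} + 8 \left(-2\right)^{n} n + 8 \left(-2\right)^{n} - 8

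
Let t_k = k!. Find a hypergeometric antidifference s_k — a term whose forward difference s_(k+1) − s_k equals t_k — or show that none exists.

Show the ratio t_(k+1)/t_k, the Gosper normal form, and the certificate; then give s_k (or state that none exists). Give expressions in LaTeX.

no hypergeometric antidifference exists

t_(k+1)/t_k = k + 1.
Normal form (A,B,C) = (k + 1, 1, 1).
f must satisfy (k + 1)·f(k+1) − (1)·f(k) = 1.
deg f ≤ -1 (via 1,0,0).
Bound -1 < 0, so the key equation has no polynomial solution.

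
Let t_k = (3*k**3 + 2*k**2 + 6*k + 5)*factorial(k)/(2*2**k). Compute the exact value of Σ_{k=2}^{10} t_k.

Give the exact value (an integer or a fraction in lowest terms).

r(k) = (3*k**4 + 14*k**3 + 30*k**2 + 35*k + 16)/(2*(3*k**3 + 2*k**2 + 6*k + 5)) after simplifying.
Normal form (A,B,C) = (k/2 + 1/2, 1, k**3 + 2*k**2/3 + 2*k + 5/3).
f must satisfy (k/2 + 1/2)·f(k+1) − (1)·f(k) = k**3 + 2*k**2/3 + 2*k + 5/3.
d = 2 from the (1,0,3) case.
Solving with deg f ≤ 2: f(k) = 2*(3*k**2 - k - 3)/3.
Certificate R = B(k−1)f/C = 2*(3*k**2 - k - 3)/(3*k**3 + 2*k**2 + 6*k + 5) gives s_k = (3*k**2 - k - 3)*factorial(k)/2**k.
Δs = (3*k**3 + 2*k**2 + 6*k + 5)*factorial(k)/(2*2**k), as required.
Telescoping: Σ = s_(11) − s_(2) = 54417825/8 − (7/2) = 54417797/8.

Σ = 54417797/8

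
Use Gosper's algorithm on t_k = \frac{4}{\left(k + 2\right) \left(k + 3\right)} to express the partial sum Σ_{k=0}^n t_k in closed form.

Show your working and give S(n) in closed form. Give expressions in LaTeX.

S(n) = \frac{2 \left(n + 1\right)}{n + 3}

The ratio is (k + 2)/(k + 4).
Normal form (A,B,C) = (k + 2, k + 4, 1).
Need (k + 2)·f(k+1) − (k + 3)·f(k) = 1.
deg f ≤ 1 (via 1,1,0).
Solving with deg f ≤ 1: f(k) = k/2.
Get s_k = R·t_k = 2*k/(k + 2) with R(k) = B(k−1)f(k)/C(k) = k*(k + 3)/2.
Δs = 4/(k**2 + 5*k + 6), as required.
Σ_(k=0)^n t_k = s_(n+1) − s_(0) = (2*(n + 1)/(n + 3)) − (0), i.e. 2*(n + 1)/(n + 3).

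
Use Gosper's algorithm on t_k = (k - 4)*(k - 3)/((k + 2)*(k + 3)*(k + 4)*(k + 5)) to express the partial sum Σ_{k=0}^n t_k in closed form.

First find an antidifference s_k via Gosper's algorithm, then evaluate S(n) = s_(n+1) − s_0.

S(n) = (n**3 + 6*n**2 + 41*n + 36)/(6*(n**3 + 12*n**2 + 47*n + 60))

The ratio is (k - 2)*(k + 2)/((k - 4)*(k + 6)).
Factor: A=k + 2; B=k + 6; C=k**2 - 7*k + 12.
Need (k + 2)·f(k+1) − (k + 5)·f(k) = k**2 - 7*k + 12.
Degrees (1,1,2) ⇒ d ≤ 3.
Solve for f: f(k) = k*(k**2 + 3*k + 32)/6 (degree 3 ≤ 3).
R(k) = B(k−1)·f(k)/C(k) = k*(k + 5)*(k**2 + 3*k + 32)/(6*(k - 4)*(k - 3)); s_k = R·t_k = k*(k**2 + 3*k + 32)/(6*(k**3 + 9*k**2 + 26*k + 24)).
Check: Δs_k = (k**2 - 7*k + 12)/(k**4 + 14*k**3 + 71*k**2 + 154*k + 120). ✓
Σ_(k=0)^n t_k = s_(n+1) − s_(0) = ((n**3 + 6*n**2 + 41*n + 36)/(6*(n**3 + 12*n**2 + 47*n + 60))) − (0), i.e. (n**3 + 6*n**2 + 41*n + 36)/(6*(n**3 + 12*n**2 + 47*n + 60)).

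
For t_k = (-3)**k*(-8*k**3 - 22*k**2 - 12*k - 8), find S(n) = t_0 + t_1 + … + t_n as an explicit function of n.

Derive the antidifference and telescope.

t_(k+1)/t_k = 3*(-4*k**3 - 23*k**2 - 40*k - 25)/(4*k**3 + 11*k**2 + 6*k + 4).
Normal form (A,B,C) = (-3, 1, k**3 + 11*k**2/4 + 3*k/2 + 1).
f must satisfy (-3)·f(k+1) − (1)·f(k) = k**3 + 11*k**2/4 + 3*k/2 + 1.
Degrees (0,0,3) ⇒ d ≤ 3.
A polynomial solution: f(k) = -(2*k**3 + k**2 - 3*k + 2)/8.
Certificate R = B(k−1)f/C = -(2*k**3 + k**2 - 3*k + 2)/(2*(4*k**3 + 11*k**2 + 6*k + 4)) gives s_k = (-3)**k*(2*k**3 + k**2 - 3*k + 2).
s_(k+1) − s_k = (-3)**k*(-8*k**3 - 22*k**2 - 12*k - 8) = t_k.
Telescope: S(n) = s_(n+1) − s_(0) = (-3)**(n + 1)*(2*n**3 + 7*n**2 + 5*n + 2) − (2) = -6*(-3)**n*n**3 - 21*(-3)**n*n**2 - 15*(-3)**n*n - 6*(-3)**n - 2.

S(n) = -6*(-3)**n*n**3 - 21*(-3)**n*n**2 - 15*(-3)**n*n - 6*(-3)**n - 2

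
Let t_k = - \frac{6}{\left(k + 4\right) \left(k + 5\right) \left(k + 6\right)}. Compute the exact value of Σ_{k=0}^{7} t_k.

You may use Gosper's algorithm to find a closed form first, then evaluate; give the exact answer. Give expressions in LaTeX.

r(k) = (k + 4)/(k + 7) after simplifying.
Normal form (A,B,C) = (k + 4, k + 7, 1).
Set up (k + 4)·f(k+1) − (k + 6)·f(k) − (1) = 0.
d = 2 from the (1,1,0) case.
Coefficient equations give f(k) = k*(k + 9)/40.
Certificate R = B(k−1)f/C = k*(k + 6)*(k + 9)/40 gives s_k = 3*k*(-k - 9)/(20*(k + 4)*(k + 5)).
Verify: -6/(k**3 + 15*k**2 + 74*k + 120) matches t_k.
Evaluate s at k=8 and k=0: -17/130 and 0; difference -17/130.

Σ = -17/130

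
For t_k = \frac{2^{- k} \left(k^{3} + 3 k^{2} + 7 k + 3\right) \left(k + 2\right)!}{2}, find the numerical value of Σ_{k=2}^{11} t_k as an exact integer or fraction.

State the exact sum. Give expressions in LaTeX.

Σ = 3064861776

t_(k+1)/t_k = (k**4 + 9*k**3 + 34*k**2 + 62*k + 42)/(2*(k**3 + 3*k**2 + 7*k + 3)).
Normal form (A,B,C) = (k/2 + 3/2, 1, k**3 + 3*k**2 + 7*k + 3).
Set up (k/2 + 3/2)·f(k+1) − (1)·f(k) − (k**3 + 3*k**2 + 7*k + 3) = 0.
d = 2 from the (1,0,3) case.
Solving with deg f ≤ 2: f(k) = 2*k**2.
Get s_k = R·t_k = k**2*factorial(k + 2)/2**k with R(k) = B(k−1)f(k)/C(k) = 2*k**2/(k**3 + 3*k**2 + 7*k + 3).
s_(k+1) − s_k = (k**3 + 3*k**2 + 7*k + 3)*factorial(k + 2)/(2*2**k) = t_k.
Telescoping: Σ = s_(12) − s_(2) = 3064861800 − (24) = 3064861776.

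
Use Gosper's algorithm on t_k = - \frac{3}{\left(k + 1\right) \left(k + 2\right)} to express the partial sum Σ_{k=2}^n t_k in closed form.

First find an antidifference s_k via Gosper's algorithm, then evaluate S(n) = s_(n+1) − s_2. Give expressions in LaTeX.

S(n) = \frac{1 - n}{n + 2}

Compute t_(k+1)/t_k: get (k + 1)/(k + 3).
Take A(k)=k + 1, B(k)=k + 3, C(k)=1.
Need (k + 1)·f(k+1) − (k + 2)·f(k) = 1.
Bound: deg f ≤ 1.
Match coefficients ⇒ f(k) = k.
So s_k = (B(k−1)f/C)·t_k = (k*(k + 2))·t_k = -3*k/(k + 1).
Verify: -3/(k**2 + 3*k + 2) matches t_k.
s_(n+1) = 3*(-n - 1)/(n + 2) and s_(2) = -2, so S(n) = (1 - n)/(n + 2).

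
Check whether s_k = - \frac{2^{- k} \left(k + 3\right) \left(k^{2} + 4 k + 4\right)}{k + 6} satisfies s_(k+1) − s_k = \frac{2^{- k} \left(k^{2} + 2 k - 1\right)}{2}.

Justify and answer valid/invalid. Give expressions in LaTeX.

s_(k+1) = -(k + 4)*(4*k + (k + 1)**2 + 8)/(2*2**k*(k + 7))
s_(k+1) − s_k = (k**4 + 12*k**3 + 37*k**2 + 14*k - 48)/(2*2**k*(k**2 + 13*k + 42))
(s_(k+1) − s_k) − t_k = 3*(-k**3 - 10*k**2 - 19*k - 2)/(2*2**k*(k**2 + 13*k + 42))

Invalid: residual \frac{3 \cdot 2^{- k} \left(- k^{3} - 10 k^{2} - 19 k - 2\right)}{2 \left(k^{2} + 13 k + 42\right)} ≠ 0.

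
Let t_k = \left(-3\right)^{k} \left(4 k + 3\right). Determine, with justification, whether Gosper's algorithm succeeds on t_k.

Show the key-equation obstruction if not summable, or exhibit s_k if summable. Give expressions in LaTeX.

r(k) = 3*(-4*k - 7)/(4*k + 3) after simplifying.
So A=-3 and B=1, with C=k + 3/4.
Solve (-3)·f(k+1) − (1)·f(k) = k + 3/4.
deg f ≤ 1 (via 0,0,1).
Match coefficients ⇒ f(k) = -k/4.
R(k) = B(k−1)·f(k)/C(k) = -k/(4*k + 3); s_k = R·t_k = -(-3)**k*k.
Verify: (-3)**k*(4*k + 3) matches t_k.

Yes. s_k = - \left(-3\right)^{k} k.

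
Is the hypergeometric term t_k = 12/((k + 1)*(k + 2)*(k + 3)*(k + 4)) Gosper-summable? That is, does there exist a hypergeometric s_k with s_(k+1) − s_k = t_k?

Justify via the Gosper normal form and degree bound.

Yes. s_k = 2*k*(k**2 + 6*k + 11)/(3*(k + 1)*(k + 2)*(k + 3)).

t_(k+1)/t_k = (k + 1)/(k + 5).
Factor: A=k + 1; B=k + 5; C=1.
Key eq: (k + 1)·f(k+1) = (k + 4)·f(k) + (1).
From deg A=1, deg B=1, deg C=0: d=3.
Match coefficients ⇒ f(k) = k*(k**2 + 6*k + 11)/18.
R(k) = B(k−1)·f(k)/C(k) = k*(k + 4)*(k**2 + 6*k + 11)/18; s_k = R·t_k = 2*k*(k**2 + 6*k + 11)/(3*(k + 1)*(k + 2)*(k + 3)).
s_(k+1) − s_k = 12/(k**4 + 10*k**3 + 35*k**2 + 50*k + 24) = t_k.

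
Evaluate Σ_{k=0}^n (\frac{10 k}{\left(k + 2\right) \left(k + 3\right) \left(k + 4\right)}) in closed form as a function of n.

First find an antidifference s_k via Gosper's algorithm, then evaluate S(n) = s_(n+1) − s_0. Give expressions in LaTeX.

S(n) = \frac{5 n \left(n + 1\right)}{3 \left(n^{2} + 7 n + 12\right)}

t_(k+1)/t_k = (k + 1)*(k + 2)/(k*(k + 5)).
Factor: A=k + 2; B=k + 5; C=k.
Key eq: (k + 2)·f(k+1) = (k + 4)·f(k) + (k).
Degrees (1,1,1) ⇒ d ≤ 2.
Solve for f: f(k) = k*(k - 1)/6 (degree 2 ≤ 2).
R(k) = B(k−1)·f(k)/C(k) = (k - 1)*(k + 4)/6; s_k = R·t_k = 5*k*(k - 1)/(3*(k + 2)*(k + 3)).
Verify: 10*k/(k**3 + 9*k**2 + 26*k + 24) matches t_k.
Evaluate: s_(n+1) = 5*n*(n + 1)/(3*(n**2 + 7*n + 12)); subtract s_(0) = 0 ⇒ S(n) = 5*n*(n + 1)/(3*(n**2 + 7*n + 12)).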